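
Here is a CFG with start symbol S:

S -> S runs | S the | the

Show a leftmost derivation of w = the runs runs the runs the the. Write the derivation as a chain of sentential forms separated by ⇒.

S ⇒ S the ⇒ S the the ⇒ S runs the the ⇒ S the runs the the ⇒ S runs the runs the the ⇒ S runs runs the runs the the ⇒ the runs runs the runs the the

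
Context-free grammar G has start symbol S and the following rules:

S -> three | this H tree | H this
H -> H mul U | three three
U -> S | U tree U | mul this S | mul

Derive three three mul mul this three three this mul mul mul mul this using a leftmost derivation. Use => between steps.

S => H this => H mul U this => H mul U mul U this => H mul U mul U mul U this => three three mul U mul U mul U this => three three mul mul this S mul U mul U this => three three mul mul this H this mul U mul U this => three three mul mul this three three this mul U mul U this => three three mul mul this three three this mul mul mul U this => three three mul mul this three three this mul mul mul mul this

S => H this   [S -> H this]
H this => H mul U this   [H -> H mul U]
H mul U this => H mul U mul U this   [H -> H mul U]
H mul U mul U this => H mul U mul U mul U this   [H -> H mul U]
H mul U mul U mul U this => three three mul U mul U mul U this   [H -> three three]
three three mul U mul U mul U this => three three mul mul this S mul U mul U this   [U -> mul this S]
three three mul mul this S mul U mul U this => three three mul mul this H this mul U mul U this   [S -> H this]
three three mul mul this H this mul U mul U this => three three mul mul this three three this mul U mul U this   [H -> three three]
three three mul mul this three three this mul U mul U this => three three mul mul this three three this mul mul mul U this   [U -> mul]
three three mul mul this three three this mul mul mul U this => three three mul mul this three three this mul mul mul mul this   [U -> mul]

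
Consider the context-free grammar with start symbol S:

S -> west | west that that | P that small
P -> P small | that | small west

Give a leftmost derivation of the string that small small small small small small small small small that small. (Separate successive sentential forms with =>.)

S => P that small => P small that small => P small small that small => P small small small that small => P small small small small that small => P small small small small small that small => P small small small small small small that small => P small small small small small small small that small => P small small small small small small small small that small => P small small small small small small small small small that small => that small small small small small small small small small that small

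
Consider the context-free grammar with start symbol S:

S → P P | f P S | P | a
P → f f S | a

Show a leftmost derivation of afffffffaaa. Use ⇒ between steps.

S⇒PP⇒aP⇒affS⇒affPP⇒affffSP⇒afffffPSP⇒afffffffSSP⇒afffffffaSP⇒afffffffaaP⇒afffffffaaa

S ⇒ PP   [S → P P]
PP ⇒ aP   [P → a]
aP ⇒ affS   [P → f f S]
affS ⇒ affPP   [S → P P]
affPP ⇒ affffSP   [P → f f S]
affffSP ⇒ afffffPSP   [S → f P S]
afffffPSP ⇒ afffffffSSP   [P → f f S]
afffffffSSP ⇒ afffffffaSP   [S → a]
afffffffaSP ⇒ afffffffaaP   [S → a]
afffffffaaP ⇒ afffffffaaa   [P → a]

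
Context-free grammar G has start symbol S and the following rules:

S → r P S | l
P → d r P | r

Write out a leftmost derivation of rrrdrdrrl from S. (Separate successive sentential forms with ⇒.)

S⇒rPS⇒rrS⇒rrrPS⇒rrrdrPS⇒rrrdrdrPS⇒rrrdrdrrS⇒rrrdrdrrl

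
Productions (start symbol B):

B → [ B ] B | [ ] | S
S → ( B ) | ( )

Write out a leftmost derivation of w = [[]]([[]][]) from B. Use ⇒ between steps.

B ⇒ [B]B ⇒ [[]]B ⇒ [[]]S ⇒ [[]](B) ⇒ [[]]([B]B) ⇒ [[]]([[]]B) ⇒ [[]]([[]][])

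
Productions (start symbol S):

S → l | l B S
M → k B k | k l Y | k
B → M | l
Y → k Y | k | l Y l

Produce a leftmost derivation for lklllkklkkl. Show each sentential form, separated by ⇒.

S ⇒ lBS ⇒ lMS ⇒ lkS ⇒ lklBS ⇒ lkllS ⇒ lklllBS ⇒ lklllMS ⇒ lklllkBkS ⇒ lklllkMkS ⇒ lklllkkBkkS ⇒ lklllkklkkS ⇒ lklllkklkkl

S ⇒ lBS   [S → l B S]
lBS ⇒ lMS   [B → M]
lMS ⇒ lkS   [M → k]
lkS ⇒ lklBS   [S → l B S]
lklBS ⇒ lkllS   [B → l]
lkllS ⇒ lklllBS   [S → l B S]
lklllBS ⇒ lklllMS   [B → M]
lklllMS ⇒ lklllkBkS   [M → k B k]
lklllkBkS ⇒ lklllkMkS   [B → M]
lklllkMkS ⇒ lklllkkBkkS   [M → k B k]
lklllkkBkkS ⇒ lklllkklkkS   [B → l]
lklllkklkkS ⇒ lklllkklkkl   [S → l]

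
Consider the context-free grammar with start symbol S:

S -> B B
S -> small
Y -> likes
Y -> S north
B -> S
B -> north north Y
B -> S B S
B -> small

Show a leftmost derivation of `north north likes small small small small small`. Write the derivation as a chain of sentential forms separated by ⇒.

S ⇒ B B   [S -> B B]
B B ⇒ S B S B   [B -> S B S]
S B S B ⇒ B B B S B   [S -> B B]
B B B S B ⇒ S B B S B   [B -> S]
S B B S B ⇒ B B B B S B   [S -> B B]
B B B B S B ⇒ north north Y B B B S B   [B -> north north Y]
north north Y B B B S B ⇒ north north likes B B B S B   [Y -> likes]
north north likes B B B S B ⇒ north north likes small B B S B   [B -> small]
north north likes small B B S B ⇒ north north likes small small B S B   [B -> small]
north north likes small small B S B ⇒ north north likes small small small S B   [B -> small]
north north likes small small small S B ⇒ north north likes small small small small B   [S -> small]
north north likes small small small small B ⇒ north north likes small small small small small   [B -> small]

S ⇒ B B ⇒ S B S B ⇒ B B B S B ⇒ S B B S B ⇒ B B B B S B ⇒ north north Y B B B S B ⇒ north north likes B B B S B ⇒ north north likes small B B S B ⇒ north north likes small small B S B ⇒ north north likes small small small S B ⇒ north north likes small small small small B ⇒ north north likes small small small small small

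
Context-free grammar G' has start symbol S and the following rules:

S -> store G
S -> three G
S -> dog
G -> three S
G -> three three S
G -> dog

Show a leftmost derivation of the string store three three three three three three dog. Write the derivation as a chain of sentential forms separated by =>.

S => store G   [S -> store G]
store G => store three S   [G -> three S]
store three S => store three three G   [S -> three G]
store three three G => store three three three three S   [G -> three three S]
store three three three three S => store three three three three three G   [S -> three G]
store three three three three three G => store three three three three three three S   [G -> three S]
store three three three three three three S => store three three three three three three dog   [S -> dog]

S => store G => store three S => store three three G => store three three three three S => store three three three three three G => store three three three three three three S => store three three three three three three dog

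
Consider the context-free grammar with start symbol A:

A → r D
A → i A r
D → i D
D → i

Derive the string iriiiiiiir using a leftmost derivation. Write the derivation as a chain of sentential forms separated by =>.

A => iAr   [A → i A r]
iAr => irDr   [A → r D]
irDr => iriDr   [D → i D]
iriDr => iriiDr   [D → i D]
iriiDr => iriiiDr   [D → i D]
iriiiDr => iriiiiDr   [D → i D]
iriiiiDr => iriiiiiDr   [D → i D]
iriiiiiDr => iriiiiiiDr   [D → i D]
iriiiiiiDr => iriiiiiiir   [D → i]

A=>iAr=>irDr=>iriDr=>iriiDr=>iriiiDr=>iriiiiDr=>iriiiiiDr=>iriiiiiiDr=>iriiiiiiir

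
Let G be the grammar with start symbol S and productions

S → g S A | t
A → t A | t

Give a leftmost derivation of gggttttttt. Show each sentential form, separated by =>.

S=>gSA=>ggSAA=>gggSAAA=>gggtAAA=>gggttAAA=>gggtttAA=>gggttttAA=>gggtttttAA=>gggttttttA=>gggttttttt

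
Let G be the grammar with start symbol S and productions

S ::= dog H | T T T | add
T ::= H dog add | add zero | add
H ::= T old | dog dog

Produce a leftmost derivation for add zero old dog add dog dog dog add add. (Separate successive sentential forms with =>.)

S => T T T => H dog add T T => T old dog add T T => add zero old dog add T T => add zero old dog add H dog add T => add zero old dog add dog dog dog add T => add zero old dog add dog dog dog add add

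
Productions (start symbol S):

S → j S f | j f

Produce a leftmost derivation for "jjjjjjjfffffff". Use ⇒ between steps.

S⇒jSf⇒jjSff⇒jjjSfff⇒jjjjSffff⇒jjjjjSfffff⇒jjjjjjSffffff⇒jjjjjjjfffffff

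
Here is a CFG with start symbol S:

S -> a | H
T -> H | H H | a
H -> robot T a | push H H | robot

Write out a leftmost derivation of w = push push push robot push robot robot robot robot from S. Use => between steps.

S => H => push H H => push push H H H => push push push H H H H => push push push robot H H H => push push push robot push H H H H => push push push robot push robot H H H => push push push robot push robot robot H H => push push push robot push robot robot robot H => push push push robot push robot robot robot robot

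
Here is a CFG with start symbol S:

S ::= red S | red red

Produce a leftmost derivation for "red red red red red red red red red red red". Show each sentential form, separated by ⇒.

S ⇒ red S ⇒ red red S ⇒ red red red S ⇒ red red red red S ⇒ red red red red red S ⇒ red red red red red red S ⇒ red red red red red red red S ⇒ red red red red red red red red S ⇒ red red red red red red red red red S ⇒ red red red red red red red red red red red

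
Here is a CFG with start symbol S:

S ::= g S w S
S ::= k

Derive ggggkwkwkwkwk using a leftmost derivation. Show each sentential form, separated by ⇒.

S ⇒ gSwS ⇒ ggSwSwS ⇒ gggSwSwSwS ⇒ ggggSwSwSwSwS ⇒ ggggkwSwSwSwS ⇒ ggggkwkwSwSwS ⇒ ggggkwkwkwSwS ⇒ ggggkwkwkwkwS ⇒ ggggkwkwkwkwk

S ⇒ gSwS   [S ::= g S w S]
gSwS ⇒ ggSwSwS   [S ::= g S w S]
ggSwSwS ⇒ gggSwSwSwS   [S ::= g S w S]
gggSwSwSwS ⇒ ggggSwSwSwSwS   [S ::= g S w S]
ggggSwSwSwSwS ⇒ ggggkwSwSwSwS   [S ::= k]
ggggkwSwSwSwS ⇒ ggggkwkwSwSwS   [S ::= k]
ggggkwkwSwSwS ⇒ ggggkwkwkwSwS   [S ::= k]
ggggkwkwkwSwS ⇒ ggggkwkwkwkwS   [S ::= k]
ggggkwkwkwkwS ⇒ ggggkwkwkwkwk   [S ::= k]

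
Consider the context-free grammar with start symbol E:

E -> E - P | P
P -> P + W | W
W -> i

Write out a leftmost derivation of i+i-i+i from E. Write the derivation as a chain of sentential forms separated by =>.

E => E-P => P-P => P+W-P => W+W-P => i+W-P => i+i-P => i+i-P+W => i+i-W+W => i+i-i+W => i+i-i+i

E => E-P   [E -> E - P]
E-P => P-P   [E -> P]
P-P => P+W-P   [P -> P + W]
P+W-P => W+W-P   [P -> W]
W+W-P => i+W-P   [W -> i]
i+W-P => i+i-P   [W -> i]
i+i-P => i+i-P+W   [P -> P + W]
i+i-P+W => i+i-W+W   [P -> W]
i+i-W+W => i+i-i+W   [W -> i]
i+i-i+W => i+i-i+i   [W -> i]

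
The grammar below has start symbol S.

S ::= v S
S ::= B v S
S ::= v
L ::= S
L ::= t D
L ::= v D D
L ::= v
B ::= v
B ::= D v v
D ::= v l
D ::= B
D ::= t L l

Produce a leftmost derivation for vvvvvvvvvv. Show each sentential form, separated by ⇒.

S⇒vS⇒vvS⇒vvBvS⇒vvDvvvS⇒vvBvvvS⇒vvDvvvvvS⇒vvBvvvvvS⇒vvvvvvvvS⇒vvvvvvvvvS⇒vvvvvvvvvv

S ⇒ vS   [S ::= v S]
vS ⇒ vvS   [S ::= v S]
vvS ⇒ vvBvS   [S ::= B v S]
vvBvS ⇒ vvDvvvS   [B ::= D v v]
vvDvvvS ⇒ vvBvvvS   [D ::= B]
vvBvvvS ⇒ vvDvvvvvS   [B ::= D v v]
vvDvvvvvS ⇒ vvBvvvvvS   [D ::= B]
vvBvvvvvS ⇒ vvvvvvvvS   [B ::= v]
vvvvvvvvS ⇒ vvvvvvvvvS   [S ::= v S]
vvvvvvvvvS ⇒ vvvvvvvvvv   [S ::= v]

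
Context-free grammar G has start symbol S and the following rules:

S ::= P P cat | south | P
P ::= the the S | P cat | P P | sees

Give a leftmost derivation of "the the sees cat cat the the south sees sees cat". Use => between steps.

S => P => the the S => the the P P cat => the the P P P cat => the the P P P P cat => the the P cat P P P cat => the the P cat cat P P P cat => the the sees cat cat P P P cat => the the sees cat cat the the S P P cat => the the sees cat cat the the south P P cat => the the sees cat cat the the south sees P cat => the the sees cat cat the the south sees sees cat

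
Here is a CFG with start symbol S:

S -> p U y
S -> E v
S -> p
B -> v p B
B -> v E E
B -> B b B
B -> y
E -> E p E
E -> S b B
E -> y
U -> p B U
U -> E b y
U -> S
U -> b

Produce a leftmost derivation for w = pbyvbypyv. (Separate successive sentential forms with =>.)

S => Ev => EpEv => SbBpEv => EvbBpEv => SbBvbBpEv => pbBvbBpEv => pbyvbBpEv => pbyvbypEv => pbyvbypyv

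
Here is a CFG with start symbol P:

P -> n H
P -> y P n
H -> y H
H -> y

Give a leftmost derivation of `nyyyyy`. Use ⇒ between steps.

P ⇒ nH ⇒ nyH ⇒ nyyH ⇒ nyyyH ⇒ nyyyyH ⇒ nyyyyy

P ⇒ nH   [P -> n H]
nH ⇒ nyH   [H -> y H]
nyH ⇒ nyyH   [H -> y H]
nyyH ⇒ nyyyH   [H -> y H]
nyyyH ⇒ nyyyyH   [H -> y H]
nyyyyH ⇒ nyyyyy   [H -> y]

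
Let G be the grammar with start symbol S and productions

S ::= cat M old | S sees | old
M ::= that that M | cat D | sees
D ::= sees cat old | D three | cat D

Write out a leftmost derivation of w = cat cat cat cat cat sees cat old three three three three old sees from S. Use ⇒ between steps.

S ⇒ S sees ⇒ cat M old sees ⇒ cat cat D old sees ⇒ cat cat D three old sees ⇒ cat cat cat D three old sees ⇒ cat cat cat cat D three old sees ⇒ cat cat cat cat D three three old sees ⇒ cat cat cat cat cat D three three old sees ⇒ cat cat cat cat cat D three three three old sees ⇒ cat cat cat cat cat D three three three three old sees ⇒ cat cat cat cat cat sees cat old three three three three old sees

S ⇒ S sees   [S ::= S sees]
S sees ⇒ cat M old sees   [S ::= cat M old]
cat M old sees ⇒ cat cat D old sees   [M ::= cat D]
cat cat D old sees ⇒ cat cat D three old sees   [D ::= D three]
cat cat D three old sees ⇒ cat cat cat D three old sees   [D ::= cat D]
cat cat cat D three old sees ⇒ cat cat cat cat D three old sees   [D ::= cat D]
cat cat cat cat D three old sees ⇒ cat cat cat cat D three three old sees   [D ::= D three]
cat cat cat cat D three three old sees ⇒ cat cat cat cat cat D three three old sees   [D ::= cat D]
cat cat cat cat cat D three three old sees ⇒ cat cat cat cat cat D three three three old sees   [D ::= D three]
cat cat cat cat cat D three three three old sees ⇒ cat cat cat cat cat D three three three three old sees   [D ::= D three]
cat cat cat cat cat D three three three three old sees ⇒ cat cat cat cat cat sees cat old three three three three old sees   [D ::= sees cat old]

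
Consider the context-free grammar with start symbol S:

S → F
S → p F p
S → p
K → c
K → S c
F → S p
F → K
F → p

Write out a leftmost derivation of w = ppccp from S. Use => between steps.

S => pFp   [S → p F p]
pFp => pKp   [F → K]
pKp => pScp   [K → S c]
pScp => pFcp   [S → F]
pFcp => pKcp   [F → K]
pKcp => pSccp   [K → S c]
pSccp => ppccp   [S → p]

S => pFp => pKp => pScp => pFcp => pKcp => pSccp => ppccp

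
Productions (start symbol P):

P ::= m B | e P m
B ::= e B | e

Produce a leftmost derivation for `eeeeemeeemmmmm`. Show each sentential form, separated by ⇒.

P ⇒ ePm   [P ::= e P m]
ePm ⇒ eePmm   [P ::= e P m]
eePmm ⇒ eeePmmm   [P ::= e P m]
eeePmmm ⇒ eeeePmmmm   [P ::= e P m]
eeeePmmmm ⇒ eeeeePmmmmm   [P ::= e P m]
eeeeePmmmmm ⇒ eeeeemBmmmmm   [P ::= m B]
eeeeemBmmmmm ⇒ eeeeemeBmmmmm   [B ::= e B]
eeeeemeBmmmmm ⇒ eeeeemeeBmmmmm   [B ::= e B]
eeeeemeeBmmmmm ⇒ eeeeemeeemmmmm   [B ::= e]

P ⇒ ePm ⇒ eePmm ⇒ eeePmmm ⇒ eeeePmmmm ⇒ eeeeePmmmmm ⇒ eeeeemBmmmmm ⇒ eeeeemeBmmmmm ⇒ eeeeemeeBmmmmm ⇒ eeeeemeeemmmmm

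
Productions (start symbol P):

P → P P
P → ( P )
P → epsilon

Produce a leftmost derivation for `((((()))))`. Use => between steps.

P=>(P)=>(PP)=>((P)P)=>(((P))P)=>((((P)))P)=>((((PP)))P)=>(((((P)P)))P)=>((((()P)))P)=>((((())))P)=>((((()))))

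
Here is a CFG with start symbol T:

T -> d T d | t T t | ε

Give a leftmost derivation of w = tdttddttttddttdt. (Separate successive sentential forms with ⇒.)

T ⇒ tTt ⇒ tdTdt ⇒ tdtTtdt ⇒ tdttTttdt ⇒ tdttdTdttdt ⇒ tdttddTddttdt ⇒ tdttddtTtddttdt ⇒ tdttddttTttddttdt ⇒ tdttddttttddttdt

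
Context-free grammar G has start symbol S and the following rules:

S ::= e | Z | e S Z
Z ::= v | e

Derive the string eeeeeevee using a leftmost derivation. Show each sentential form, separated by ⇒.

S ⇒ eSZ ⇒ eeSZZ ⇒ eeeSZZZ ⇒ eeeeSZZZZ ⇒ eeeeeZZZZ ⇒ eeeeeeZZZ ⇒ eeeeeevZZ ⇒ eeeeeeveZ ⇒ eeeeeevee

S ⇒ eSZ   [S ::= e S Z]
eSZ ⇒ eeSZZ   [S ::= e S Z]
eeSZZ ⇒ eeeSZZZ   [S ::= e S Z]
eeeSZZZ ⇒ eeeeSZZZZ   [S ::= e S Z]
eeeeSZZZZ ⇒ eeeeeZZZZ   [S ::= e]
eeeeeZZZZ ⇒ eeeeeeZZZ   [Z ::= e]
eeeeeeZZZ ⇒ eeeeeevZZ   [Z ::= v]
eeeeeevZZ ⇒ eeeeeeveZ   [Z ::= e]
eeeeeeveZ ⇒ eeeeeevee   [Z ::= e]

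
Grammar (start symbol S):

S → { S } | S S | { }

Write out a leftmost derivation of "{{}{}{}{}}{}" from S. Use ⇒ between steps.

S ⇒ SS ⇒ {S}S ⇒ {SS}S ⇒ {SSS}S ⇒ {SSSS}S ⇒ {{}SSS}S ⇒ {{}{}SS}S ⇒ {{}{}{}S}S ⇒ {{}{}{}{}}S ⇒ {{}{}{}{}}{}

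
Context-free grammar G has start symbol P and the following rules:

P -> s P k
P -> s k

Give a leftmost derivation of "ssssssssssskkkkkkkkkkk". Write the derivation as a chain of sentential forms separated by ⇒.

P ⇒ sPk ⇒ ssPkk ⇒ sssPkkk ⇒ ssssPkkkk ⇒ sssssPkkkkk ⇒ ssssssPkkkkkk ⇒ sssssssPkkkkkkk ⇒ ssssssssPkkkkkkkk ⇒ sssssssssPkkkkkkkkk ⇒ ssssssssssPkkkkkkkkkk ⇒ ssssssssssskkkkkkkkkkk

P ⇒ sPk   [P -> s P k]
sPk ⇒ ssPkk   [P -> s P k]
ssPkk ⇒ sssPkkk   [P -> s P k]
sssPkkk ⇒ ssssPkkkk   [P -> s P k]
ssssPkkkk ⇒ sssssPkkkkk   [P -> s P k]
sssssPkkkkk ⇒ ssssssPkkkkkk   [P -> s P k]
ssssssPkkkkkk ⇒ sssssssPkkkkkkk   [P -> s P k]
sssssssPkkkkkkk ⇒ ssssssssPkkkkkkkk   [P -> s P k]
ssssssssPkkkkkkkk ⇒ sssssssssPkkkkkkkkk   [P -> s P k]
sssssssssPkkkkkkkkk ⇒ ssssssssssPkkkkkkkkkk   [P -> s P k]
ssssssssssPkkkkkkkkkk ⇒ ssssssssssskkkkkkkkkkk   [P -> s k]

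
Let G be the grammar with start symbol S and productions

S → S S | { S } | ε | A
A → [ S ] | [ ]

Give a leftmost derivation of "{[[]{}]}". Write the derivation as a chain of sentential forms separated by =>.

S => SS   [S → S S]
SS => {S}S   [S → { S }]
{S}S => {A}S   [S → A]
{A}S => {[S]}S   [A → [ S ]]
{[S]}S => {[SS]}S   [S → S S]
{[SS]}S => {[SSS]}S   [S → S S]
{[SSS]}S => {[ASS]}S   [S → A]
{[ASS]}S => {[[]SS]}S   [A → [ ]]
{[[]SS]}S => {[[]{S}S]}S   [S → { S }]
{[[]{S}S]}S => {[[]{}S]}S   [S → ε]
{[[]{}S]}S => {[[]{}]}S   [S → ε]
{[[]{}]}S => {[[]{}]}   [S → ε]

S => SS => {S}S => {A}S => {[S]}S => {[SS]}S => {[SSS]}S => {[ASS]}S => {[[]SS]}S => {[[]{S}S]}S => {[[]{}S]}S => {[[]{}]}S => {[[]{}]}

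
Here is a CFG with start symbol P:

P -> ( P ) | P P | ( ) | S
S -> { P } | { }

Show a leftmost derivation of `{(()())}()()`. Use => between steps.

P=>PP=>PPP=>SPP=>{P}PP=>{(P)}PP=>{(PP)}PP=>{(()P)}PP=>{(()())}PP=>{(()())}()P=>{(()())}()()

P => PP   [P -> P P]
PP => PPP   [P -> P P]
PPP => SPP   [P -> S]
SPP => {P}PP   [S -> { P }]
{P}PP => {(P)}PP   [P -> ( P )]
{(P)}PP => {(PP)}PP   [P -> P P]
{(PP)}PP => {(()P)}PP   [P -> ( )]
{(()P)}PP => {(()())}PP   [P -> ( )]
{(()())}PP => {(()())}()P   [P -> ( )]
{(()())}()P => {(()())}()()   [P -> ( )]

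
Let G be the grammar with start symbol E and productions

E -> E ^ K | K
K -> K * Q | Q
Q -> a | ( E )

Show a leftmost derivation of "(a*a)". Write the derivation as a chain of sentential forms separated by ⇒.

E ⇒ K   [E -> K]
K ⇒ Q   [K -> Q]
Q ⇒ (E)   [Q -> ( E )]
(E) ⇒ (K)   [E -> K]
(K) ⇒ (K*Q)   [K -> K * Q]
(K*Q) ⇒ (Q*Q)   [K -> Q]
(Q*Q) ⇒ (a*Q)   [Q -> a]
(a*Q) ⇒ (a*a)   [Q -> a]

E ⇒ K ⇒ Q ⇒ (E) ⇒ (K) ⇒ (K*Q) ⇒ (Q*Q) ⇒ (a*Q) ⇒ (a*a)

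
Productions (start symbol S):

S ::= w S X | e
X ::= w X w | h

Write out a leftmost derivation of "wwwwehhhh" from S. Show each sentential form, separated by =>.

S => wSX   [S ::= w S X]
wSX => wwSXX   [S ::= w S X]
wwSXX => wwwSXXX   [S ::= w S X]
wwwSXXX => wwwwSXXXX   [S ::= w S X]
wwwwSXXXX => wwwweXXXX   [S ::= e]
wwwweXXXX => wwwwehXXX   [X ::= h]
wwwwehXXX => wwwwehhXX   [X ::= h]
wwwwehhXX => wwwwehhhX   [X ::= h]
wwwwehhhX => wwwwehhhh   [X ::= h]

S => wSX => wwSXX => wwwSXXX => wwwwSXXXX => wwwweXXXX => wwwwehXXX => wwwwehhXX => wwwwehhhX => wwwwehhhh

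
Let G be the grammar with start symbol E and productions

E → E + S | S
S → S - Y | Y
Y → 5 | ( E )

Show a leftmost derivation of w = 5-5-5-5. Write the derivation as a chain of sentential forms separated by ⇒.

E ⇒ S ⇒ S-Y ⇒ S-Y-Y ⇒ S-Y-Y-Y ⇒ Y-Y-Y-Y ⇒ 5-Y-Y-Y ⇒ 5-5-Y-Y ⇒ 5-5-5-Y ⇒ 5-5-5-5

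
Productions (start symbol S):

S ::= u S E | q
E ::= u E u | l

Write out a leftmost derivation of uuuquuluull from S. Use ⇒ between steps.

S ⇒ uSE ⇒ uuSEE ⇒ uuuSEEE ⇒ uuuqEEE ⇒ uuuquEuEE ⇒ uuuquuEuuEE ⇒ uuuquuluuEE ⇒ uuuquuluulE ⇒ uuuquuluull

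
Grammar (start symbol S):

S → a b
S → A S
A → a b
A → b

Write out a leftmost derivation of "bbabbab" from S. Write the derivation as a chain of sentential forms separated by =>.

S => AS   [S → A S]
AS => bS   [A → b]
bS => bAS   [S → A S]
bAS => bbS   [A → b]
bbS => bbAS   [S → A S]
bbAS => bbabS   [A → a b]
bbabS => bbabAS   [S → A S]
bbabAS => bbabbS   [A → b]
bbabbS => bbabbab   [S → a b]

S => AS => bS => bAS => bbS => bbAS => bbabS => bbabAS => bbabbS => bbabbab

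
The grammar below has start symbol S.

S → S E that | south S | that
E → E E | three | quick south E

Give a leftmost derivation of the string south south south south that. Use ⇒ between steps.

S ⇒ south S ⇒ south south S ⇒ south south south S ⇒ south south south south S ⇒ south south south south that

S ⇒ south S   [S → south S]
south S ⇒ south south S   [S → south S]
south south S ⇒ south south south S   [S → south S]
south south south S ⇒ south south south south S   [S → south S]
south south south south S ⇒ south south south south that   [S → that]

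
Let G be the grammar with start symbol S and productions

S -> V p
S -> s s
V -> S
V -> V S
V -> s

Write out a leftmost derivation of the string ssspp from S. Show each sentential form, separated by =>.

S => Vp => VSp => SSp => ssSp => ssVpp => ssspp

S => Vp   [S -> V p]
Vp => VSp   [V -> V S]
VSp => SSp   [V -> S]
SSp => ssSp   [S -> s s]
ssSp => ssVpp   [S -> V p]
ssVpp => ssspp   [V -> s]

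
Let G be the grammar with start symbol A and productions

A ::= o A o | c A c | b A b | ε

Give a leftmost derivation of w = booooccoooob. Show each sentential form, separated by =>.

A => bAb   [A ::= b A b]
bAb => boAob   [A ::= o A o]
boAob => booAoob   [A ::= o A o]
booAoob => boooAooob   [A ::= o A o]
boooAooob => booooAoooob   [A ::= o A o]
booooAoooob => boooocAcoooob   [A ::= c A c]
boooocAcoooob => booooccoooob   [A ::= ε]

A => bAb => boAob => booAoob => boooAooob => booooAoooob => boooocAcoooob => booooccoooob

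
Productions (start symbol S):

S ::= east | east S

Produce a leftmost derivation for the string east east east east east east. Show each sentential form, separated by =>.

S => east S   [S ::= east S]
east S => east east S   [S ::= east S]
east east S => east east east S   [S ::= east S]
east east east S => east east east east S   [S ::= east S]
east east east east S => east east east east east S   [S ::= east S]
east east east east east S => east east east east east east   [S ::= east]

S => east S => east east S => east east east S => east east east east S => east east east east east S => east east east east east east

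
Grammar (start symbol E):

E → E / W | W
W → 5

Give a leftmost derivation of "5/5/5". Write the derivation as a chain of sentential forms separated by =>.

E => E/W   [E → E / W]
E/W => E/W/W   [E → E / W]
E/W/W => W/W/W   [E → W]
W/W/W => 5/W/W   [W → 5]
5/W/W => 5/5/W   [W → 5]
5/5/W => 5/5/5   [W → 5]

E=>E/W=>E/W/W=>W/W/W=>5/W/W=>5/5/W=>5/5/5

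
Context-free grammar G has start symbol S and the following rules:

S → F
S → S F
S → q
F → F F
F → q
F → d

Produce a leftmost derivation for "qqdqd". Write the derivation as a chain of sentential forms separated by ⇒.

S⇒SF⇒SFF⇒SFFF⇒SFFFF⇒qFFFF⇒qqFFF⇒qqdFF⇒qqdqF⇒qqdqd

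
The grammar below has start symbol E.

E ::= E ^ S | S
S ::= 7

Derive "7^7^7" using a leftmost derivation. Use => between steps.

E => E^S => E^S^S => S^S^S => 7^S^S => 7^7^S => 7^7^7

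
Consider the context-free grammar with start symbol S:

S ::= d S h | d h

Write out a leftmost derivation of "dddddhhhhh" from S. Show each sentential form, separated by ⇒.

S ⇒ dSh   [S ::= d S h]
dSh ⇒ ddShh   [S ::= d S h]
ddShh ⇒ dddShhh   [S ::= d S h]
dddShhh ⇒ ddddShhhh   [S ::= d S h]
ddddShhhh ⇒ dddddhhhhh   [S ::= d h]

S ⇒ dSh ⇒ ddShh ⇒ dddShhh ⇒ ddddShhhh ⇒ dddddhhhhh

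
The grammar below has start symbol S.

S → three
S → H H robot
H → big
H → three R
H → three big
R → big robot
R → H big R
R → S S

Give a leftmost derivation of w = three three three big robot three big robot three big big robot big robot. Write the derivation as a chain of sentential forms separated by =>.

S => H H robot => three R H robot => three H big R H robot => three three R big R H robot => three three S S big R H robot => three three H H robot S big R H robot => three three three R H robot S big R H robot => three three three big robot H robot S big R H robot => three three three big robot three big robot S big R H robot => three three three big robot three big robot three big R H robot => three three three big robot three big robot three big big robot H robot => three three three big robot three big robot three big big robot big robot

S => H H robot   [S → H H robot]
H H robot => three R H robot   [H → three R]
three R H robot => three H big R H robot   [R → H big R]
three H big R H robot => three three R big R H robot   [H → three R]
three three R big R H robot => three three S S big R H robot   [R → S S]
three three S S big R H robot => three three H H robot S big R H robot   [S → H H robot]
three three H H robot S big R H robot => three three three R H robot S big R H robot   [H → three R]
three three three R H robot S big R H robot => three three three big robot H robot S big R H robot   [R → big robot]
three three three big robot H robot S big R H robot => three three three big robot three big robot S big R H robot   [H → three big]
three three three big robot three big robot S big R H robot => three three three big robot three big robot three big R H robot   [S → three]
three three three big robot three big robot three big R H robot => three three three big robot three big robot three big big robot H robot   [R → big robot]
three three three big robot three big robot three big big robot H robot => three three three big robot three big robot three big big robot big robot   [H → big]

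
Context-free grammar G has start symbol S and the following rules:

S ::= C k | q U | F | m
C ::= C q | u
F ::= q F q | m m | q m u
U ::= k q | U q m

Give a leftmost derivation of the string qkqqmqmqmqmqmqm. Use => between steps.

S => qU   [S ::= q U]
qU => qUqm   [U ::= U q m]
qUqm => qUqmqm   [U ::= U q m]
qUqmqm => qUqmqmqm   [U ::= U q m]
qUqmqmqm => qUqmqmqmqm   [U ::= U q m]
qUqmqmqmqm => qUqmqmqmqmqm   [U ::= U q m]
qUqmqmqmqmqm => qUqmqmqmqmqmqm   [U ::= U q m]
qUqmqmqmqmqmqm => qkqqmqmqmqmqmqm   [U ::= k q]

S => qU => qUqm => qUqmqm => qUqmqmqm => qUqmqmqmqm => qUqmqmqmqmqm => qUqmqmqmqmqmqm => qkqqmqmqmqmqmqm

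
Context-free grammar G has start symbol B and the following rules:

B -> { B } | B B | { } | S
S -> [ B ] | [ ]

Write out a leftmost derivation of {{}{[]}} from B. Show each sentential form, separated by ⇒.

B⇒{B}⇒{BB}⇒{{}B}⇒{{}{B}}⇒{{}{S}}⇒{{}{[]}}

B ⇒ {B}   [B -> { B }]
{B} ⇒ {BB}   [B -> B B]
{BB} ⇒ {{}B}   [B -> { }]
{{}B} ⇒ {{}{B}}   [B -> { B }]
{{}{B}} ⇒ {{}{S}}   [B -> S]
{{}{S}} ⇒ {{}{[]}}   [S -> [ ]]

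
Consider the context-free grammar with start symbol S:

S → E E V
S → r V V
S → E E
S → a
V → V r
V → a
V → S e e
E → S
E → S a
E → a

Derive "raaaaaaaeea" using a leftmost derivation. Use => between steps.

S => rVV   [S → r V V]
rVV => rSeeV   [V → S e e]
rSeeV => rEEeeV   [S → E E]
rEEeeV => rSaEeeV   [E → S a]
rSaEeeV => raaEeeV   [S → a]
raaEeeV => raaSaeeV   [E → S a]
raaSaeeV => raaEEVaeeV   [S → E E V]
raaEEVaeeV => raaSEVaeeV   [E → S]
raaSEVaeeV => raaEEEVaeeV   [S → E E]
raaEEEVaeeV => raaaEEVaeeV   [E → a]
raaaEEVaeeV => raaaaEVaeeV   [E → a]
raaaaEVaeeV => raaaaaVaeeV   [E → a]
raaaaaVaeeV => raaaaaaaeeV   [V → a]
raaaaaaaeeV => raaaaaaaeea   [V → a]

S => rVV => rSeeV => rEEeeV => rSaEeeV => raaEeeV => raaSaeeV => raaEEVaeeV => raaSEVaeeV => raaEEEVaeeV => raaaEEVaeeV => raaaaEVaeeV => raaaaaVaeeV => raaaaaaaeeV => raaaaaaaeea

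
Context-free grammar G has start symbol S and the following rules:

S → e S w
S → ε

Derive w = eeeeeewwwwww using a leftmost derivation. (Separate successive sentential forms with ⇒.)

S⇒eSw⇒eeSww⇒eeeSwww⇒eeeeSwwww⇒eeeeeSwwwww⇒eeeeeeSwwwwww⇒eeeeeewwwwww

S ⇒ eSw   [S → e S w]
eSw ⇒ eeSww   [S → e S w]
eeSww ⇒ eeeSwww   [S → e S w]
eeeSwww ⇒ eeeeSwwww   [S → e S w]
eeeeSwwww ⇒ eeeeeSwwwww   [S → e S w]
eeeeeSwwwww ⇒ eeeeeeSwwwwww   [S → e S w]
eeeeeeSwwwwww ⇒ eeeeeewwwwww   [S → ε]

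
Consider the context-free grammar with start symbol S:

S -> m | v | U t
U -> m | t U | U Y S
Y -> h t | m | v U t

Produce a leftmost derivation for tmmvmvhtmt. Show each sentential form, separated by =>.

S => Ut   [S -> U t]
Ut => UYSt   [U -> U Y S]
UYSt => tUYSt   [U -> t U]
tUYSt => tUYSYSt   [U -> U Y S]
tUYSYSt => tUYSYSYSt   [U -> U Y S]
tUYSYSYSt => tmYSYSYSt   [U -> m]
tmYSYSYSt => tmmSYSYSt   [Y -> m]
tmmSYSYSt => tmmvYSYSt   [S -> v]
tmmvYSYSt => tmmvmSYSt   [Y -> m]
tmmvmSYSt => tmmvmvYSt   [S -> v]
tmmvmvYSt => tmmvmvhtSt   [Y -> h t]
tmmvmvhtSt => tmmvmvhtmt   [S -> m]

S => Ut => UYSt => tUYSt => tUYSYSt => tUYSYSYSt => tmYSYSYSt => tmmSYSYSt => tmmvYSYSt => tmmvmSYSt => tmmvmvYSt => tmmvmvhtSt => tmmvmvhtmt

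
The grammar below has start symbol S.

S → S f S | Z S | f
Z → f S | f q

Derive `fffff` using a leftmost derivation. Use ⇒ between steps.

S ⇒ SfS   [S → S f S]
SfS ⇒ ZSfS   [S → Z S]
ZSfS ⇒ fSSfS   [Z → f S]
fSSfS ⇒ ffSfS   [S → f]
ffSfS ⇒ ffffS   [S → f]
ffffS ⇒ fffff   [S → f]

S ⇒ SfS ⇒ ZSfS ⇒ fSSfS ⇒ ffSfS ⇒ ffffS ⇒ fffff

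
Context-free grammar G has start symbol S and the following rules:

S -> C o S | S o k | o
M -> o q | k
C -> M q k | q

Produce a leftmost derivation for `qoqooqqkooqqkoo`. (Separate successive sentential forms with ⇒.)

S ⇒ CoS   [S -> C o S]
CoS ⇒ qoS   [C -> q]
qoS ⇒ qoCoS   [S -> C o S]
qoCoS ⇒ qoqoS   [C -> q]
qoqoS ⇒ qoqoCoS   [S -> C o S]
qoqoCoS ⇒ qoqoMqkoS   [C -> M q k]
qoqoMqkoS ⇒ qoqooqqkoS   [M -> o q]
qoqooqqkoS ⇒ qoqooqqkoCoS   [S -> C o S]
qoqooqqkoCoS ⇒ qoqooqqkoMqkoS   [C -> M q k]
qoqooqqkoMqkoS ⇒ qoqooqqkooqqkoS   [M -> o q]
qoqooqqkooqqkoS ⇒ qoqooqqkooqqkoo   [S -> o]

S⇒CoS⇒qoS⇒qoCoS⇒qoqoS⇒qoqoCoS⇒qoqoMqkoS⇒qoqooqqkoS⇒qoqooqqkoCoS⇒qoqooqqkoMqkoS⇒qoqooqqkooqqkoS⇒qoqooqqkooqqkoo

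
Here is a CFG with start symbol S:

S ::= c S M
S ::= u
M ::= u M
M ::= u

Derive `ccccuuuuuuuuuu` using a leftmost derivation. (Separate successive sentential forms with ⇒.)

S ⇒ cSM   [S ::= c S M]
cSM ⇒ ccSMM   [S ::= c S M]
ccSMM ⇒ cccSMMM   [S ::= c S M]
cccSMMM ⇒ ccccSMMMM   [S ::= c S M]
ccccSMMMM ⇒ ccccuMMMM   [S ::= u]
ccccuMMMM ⇒ ccccuuMMMM   [M ::= u M]
ccccuuMMMM ⇒ ccccuuuMMMM   [M ::= u M]
ccccuuuMMMM ⇒ ccccuuuuMMMM   [M ::= u M]
ccccuuuuMMMM ⇒ ccccuuuuuMMMM   [M ::= u M]
ccccuuuuuMMMM ⇒ ccccuuuuuuMMM   [M ::= u]
ccccuuuuuuMMM ⇒ ccccuuuuuuuMM   [M ::= u]
ccccuuuuuuuMM ⇒ ccccuuuuuuuuM   [M ::= u]
ccccuuuuuuuuM ⇒ ccccuuuuuuuuuM   [M ::= u M]
ccccuuuuuuuuuM ⇒ ccccuuuuuuuuuu   [M ::= u]

S ⇒ cSM ⇒ ccSMM ⇒ cccSMMM ⇒ ccccSMMMM ⇒ ccccuMMMM ⇒ ccccuuMMMM ⇒ ccccuuuMMMM ⇒ ccccuuuuMMMM ⇒ ccccuuuuuMMMM ⇒ ccccuuuuuuMMM ⇒ ccccuuuuuuuMM ⇒ ccccuuuuuuuuM ⇒ ccccuuuuuuuuuM ⇒ ccccuuuuuuuuuu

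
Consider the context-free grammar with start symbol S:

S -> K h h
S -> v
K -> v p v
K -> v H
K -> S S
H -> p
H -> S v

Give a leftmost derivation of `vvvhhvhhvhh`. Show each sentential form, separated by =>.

S => Khh => vHhh => vSvhh => vKhhvhh => vSShhvhh => vKhhShhvhh => vSShhShhvhh => vvShhShhvhh => vvvhhShhvhh => vvvhhvhhvhh

S => Khh   [S -> K h h]
Khh => vHhh   [K -> v H]
vHhh => vSvhh   [H -> S v]
vSvhh => vKhhvhh   [S -> K h h]
vKhhvhh => vSShhvhh   [K -> S S]
vSShhvhh => vKhhShhvhh   [S -> K h h]
vKhhShhvhh => vSShhShhvhh   [K -> S S]
vSShhShhvhh => vvShhShhvhh   [S -> v]
vvShhShhvhh => vvvhhShhvhh   [S -> v]
vvvhhShhvhh => vvvhhvhhvhh   [S -> v]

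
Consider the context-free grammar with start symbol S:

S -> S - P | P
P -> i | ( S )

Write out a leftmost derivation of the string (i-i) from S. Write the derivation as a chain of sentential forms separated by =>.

S => P   [S -> P]
P => (S)   [P -> ( S )]
(S) => (S-P)   [S -> S - P]
(S-P) => (P-P)   [S -> P]
(P-P) => (i-P)   [P -> i]
(i-P) => (i-i)   [P -> i]

S => P => (S) => (S-P) => (P-P) => (i-P) => (i-i)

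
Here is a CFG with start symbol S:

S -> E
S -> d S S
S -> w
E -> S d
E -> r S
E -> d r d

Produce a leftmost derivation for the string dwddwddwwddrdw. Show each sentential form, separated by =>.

S => dSS   [S -> d S S]
dSS => dwS   [S -> w]
dwS => dwdSS   [S -> d S S]
dwdSS => dwddSSS   [S -> d S S]
dwddSSS => dwddwSS   [S -> w]
dwddwSS => dwddwdSSS   [S -> d S S]
dwddwdSSS => dwddwdESS   [S -> E]
dwddwdESS => dwddwdSdSS   [E -> S d]
dwddwdSdSS => dwddwddSSdSS   [S -> d S S]
dwddwddSSdSS => dwddwddwSdSS   [S -> w]
dwddwddwSdSS => dwddwddwwdSS   [S -> w]
dwddwddwwdSS => dwddwddwwdES   [S -> E]
dwddwddwwdES => dwddwddwwddrdS   [E -> d r d]
dwddwddwwddrdS => dwddwddwwddrdw   [S -> w]

S => dSS => dwS => dwdSS => dwddSSS => dwddwSS => dwddwdSSS => dwddwdESS => dwddwdSdSS => dwddwddSSdSS => dwddwddwSdSS => dwddwddwwdSS => dwddwddwwdES => dwddwddwwddrdS => dwddwddwwddrdw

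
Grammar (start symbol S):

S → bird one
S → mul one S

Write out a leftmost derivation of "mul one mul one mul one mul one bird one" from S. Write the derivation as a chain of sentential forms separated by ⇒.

S ⇒ mul one S   [S → mul one S]
mul one S ⇒ mul one mul one S   [S → mul one S]
mul one mul one S ⇒ mul one mul one mul one S   [S → mul one S]
mul one mul one mul one S ⇒ mul one mul one mul one mul one S   [S → mul one S]
mul one mul one mul one mul one S ⇒ mul one mul one mul one mul one bird one   [S → bird one]

S ⇒ mul one S ⇒ mul one mul one S ⇒ mul one mul one mul one S ⇒ mul one mul one mul one mul one S ⇒ mul one mul one mul one mul one bird one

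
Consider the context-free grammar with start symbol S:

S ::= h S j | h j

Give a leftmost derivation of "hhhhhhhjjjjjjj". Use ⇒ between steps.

S ⇒ hSj ⇒ hhSjj ⇒ hhhSjjj ⇒ hhhhSjjjj ⇒ hhhhhSjjjjj ⇒ hhhhhhSjjjjjj ⇒ hhhhhhhjjjjjjj

S ⇒ hSj   [S ::= h S j]
hSj ⇒ hhSjj   [S ::= h S j]
hhSjj ⇒ hhhSjjj   [S ::= h S j]
hhhSjjj ⇒ hhhhSjjjj   [S ::= h S j]
hhhhSjjjj ⇒ hhhhhSjjjjj   [S ::= h S j]
hhhhhSjjjjj ⇒ hhhhhhSjjjjjj   [S ::= h S j]
hhhhhhSjjjjjj ⇒ hhhhhhhjjjjjjj   [S ::= h j]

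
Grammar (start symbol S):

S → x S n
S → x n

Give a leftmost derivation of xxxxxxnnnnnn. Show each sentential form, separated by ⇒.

S⇒xSn⇒xxSnn⇒xxxSnnn⇒xxxxSnnnn⇒xxxxxSnnnnn⇒xxxxxxnnnnnn

S ⇒ xSn   [S → x S n]
xSn ⇒ xxSnn   [S → x S n]
xxSnn ⇒ xxxSnnn   [S → x S n]
xxxSnnn ⇒ xxxxSnnnn   [S → x S n]
xxxxSnnnn ⇒ xxxxxSnnnnn   [S → x S n]
xxxxxSnnnnn ⇒ xxxxxxnnnnnn   [S → x n]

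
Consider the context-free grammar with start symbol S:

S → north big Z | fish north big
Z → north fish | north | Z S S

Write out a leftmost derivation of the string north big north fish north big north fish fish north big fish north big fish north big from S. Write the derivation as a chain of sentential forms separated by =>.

S => north big Z => north big Z S S => north big north fish S S => north big north fish north big Z S => north big north fish north big Z S S S => north big north fish north big north fish S S S => north big north fish north big north fish fish north big S S => north big north fish north big north fish fish north big fish north big S => north big north fish north big north fish fish north big fish north big fish north big

S => north big Z   [S → north big Z]
north big Z => north big Z S S   [Z → Z S S]
north big Z S S => north big north fish S S   [Z → north fish]
north big north fish S S => north big north fish north big Z S   [S → north big Z]
north big north fish north big Z S => north big north fish north big Z S S S   [Z → Z S S]
north big north fish north big Z S S S => north big north fish north big north fish S S S   [Z → north fish]
north big north fish north big north fish S S S => north big north fish north big north fish fish north big S S   [S → fish north big]
north big north fish north big north fish fish north big S S => north big north fish north big north fish fish north big fish north big S   [S → fish north big]
north big north fish north big north fish fish north big fish north big S => north big north fish north big north fish fish north big fish north big fish north big   [S → fish north big]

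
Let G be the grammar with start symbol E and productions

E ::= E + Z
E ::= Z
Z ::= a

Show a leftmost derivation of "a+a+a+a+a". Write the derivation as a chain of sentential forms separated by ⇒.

E⇒E+Z⇒E+Z+Z⇒E+Z+Z+Z⇒E+Z+Z+Z+Z⇒Z+Z+Z+Z+Z⇒a+Z+Z+Z+Z⇒a+a+Z+Z+Z⇒a+a+a+Z+Z⇒a+a+a+a+Z⇒a+a+a+a+a

E ⇒ E+Z   [E ::= E + Z]
E+Z ⇒ E+Z+Z   [E ::= E + Z]
E+Z+Z ⇒ E+Z+Z+Z   [E ::= E + Z]
E+Z+Z+Z ⇒ E+Z+Z+Z+Z   [E ::= E + Z]
E+Z+Z+Z+Z ⇒ Z+Z+Z+Z+Z   [E ::= Z]
Z+Z+Z+Z+Z ⇒ a+Z+Z+Z+Z   [Z ::= a]
a+Z+Z+Z+Z ⇒ a+a+Z+Z+Z   [Z ::= a]
a+a+Z+Z+Z ⇒ a+a+a+Z+Z   [Z ::= a]
a+a+a+Z+Z ⇒ a+a+a+a+Z   [Z ::= a]
a+a+a+a+Z ⇒ a+a+a+a+a   [Z ::= a]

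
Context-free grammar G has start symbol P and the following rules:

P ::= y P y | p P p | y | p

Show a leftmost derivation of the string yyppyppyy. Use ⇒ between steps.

P ⇒ yPy   [P ::= y P y]
yPy ⇒ yyPyy   [P ::= y P y]
yyPyy ⇒ yypPpyy   [P ::= p P p]
yypPpyy ⇒ yyppPppyy   [P ::= p P p]
yyppPppyy ⇒ yyppyppyy   [P ::= y]

P ⇒ yPy ⇒ yyPyy ⇒ yypPpyy ⇒ yyppPppyy ⇒ yyppyppyy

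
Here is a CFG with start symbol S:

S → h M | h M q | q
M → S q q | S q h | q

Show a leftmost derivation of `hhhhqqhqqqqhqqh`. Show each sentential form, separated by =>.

S => hM   [S → h M]
hM => hSqh   [M → S q h]
hSqh => hhMqqh   [S → h M q]
hhMqqh => hhSqhqqh   [M → S q h]
hhSqhqqh => hhhMqhqqh   [S → h M]
hhhMqhqqh => hhhSqqqhqqh   [M → S q q]
hhhSqqqhqqh => hhhhMqqqqhqqh   [S → h M q]
hhhhMqqqqhqqh => hhhhSqhqqqqhqqh   [M → S q h]
hhhhSqhqqqqhqqh => hhhhqqhqqqqhqqh   [S → q]

S=>hM=>hSqh=>hhMqqh=>hhSqhqqh=>hhhMqhqqh=>hhhSqqqhqqh=>hhhhMqqqqhqqh=>hhhhSqhqqqqhqqh=>hhhhqqhqqqqhqqh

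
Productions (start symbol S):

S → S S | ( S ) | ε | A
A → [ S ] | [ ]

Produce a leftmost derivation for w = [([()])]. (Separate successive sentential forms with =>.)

S => A => [S] => [(S)] => [(A)] => [([S])] => [([(S)])] => [([()])]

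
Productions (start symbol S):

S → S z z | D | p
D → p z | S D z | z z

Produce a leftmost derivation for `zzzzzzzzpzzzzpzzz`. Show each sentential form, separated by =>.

S => D   [S → D]
D => SDz   [D → S D z]
SDz => SzzDz   [S → S z z]
SzzDz => SzzzzDz   [S → S z z]
SzzzzDz => SzzzzzzDz   [S → S z z]
SzzzzzzDz => DzzzzzzDz   [S → D]
DzzzzzzDz => zzzzzzzzDz   [D → z z]
zzzzzzzzDz => zzzzzzzzSDzz   [D → S D z]
zzzzzzzzSDzz => zzzzzzzzSzzDzz   [S → S z z]
zzzzzzzzSzzDzz => zzzzzzzzSzzzzDzz   [S → S z z]
zzzzzzzzSzzzzDzz => zzzzzzzzpzzzzDzz   [S → p]
zzzzzzzzpzzzzDzz => zzzzzzzzpzzzzpzzz   [D → p z]

S => D => SDz => SzzDz => SzzzzDz => SzzzzzzDz => DzzzzzzDz => zzzzzzzzDz => zzzzzzzzSDzz => zzzzzzzzSzzDzz => zzzzzzzzSzzzzDzz => zzzzzzzzpzzzzDzz => zzzzzzzzpzzzzpzzz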